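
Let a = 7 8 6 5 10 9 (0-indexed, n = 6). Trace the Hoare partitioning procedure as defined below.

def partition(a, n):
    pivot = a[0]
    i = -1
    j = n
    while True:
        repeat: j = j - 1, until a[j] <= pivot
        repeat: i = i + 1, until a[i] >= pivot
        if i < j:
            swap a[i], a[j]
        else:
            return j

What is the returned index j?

pivot = a[0] = 7; i = -1, j = 6
j→3 (a[3]=5≤7), i→0 (a[0]=7≥7); i<j, swap → 5 8 6 7 10 9
j→2 (a[2]=6≤7), i→1 (a[1]=8≥7); i<j, swap → 5 6 8 7 10 9
j→1, i→2; i≥j, return j=1. a = 5 6 8 7 10 9

1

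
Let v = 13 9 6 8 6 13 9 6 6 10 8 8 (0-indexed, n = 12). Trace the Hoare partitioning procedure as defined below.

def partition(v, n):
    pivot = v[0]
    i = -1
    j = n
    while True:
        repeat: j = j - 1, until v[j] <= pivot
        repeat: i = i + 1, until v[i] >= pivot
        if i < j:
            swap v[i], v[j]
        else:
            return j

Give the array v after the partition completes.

pivot = v[0] = 13; i = -1, j = 12
j→11 (v[11]=8≤13), i→0 (v[0]=13≥13); i<j, swap → 8 9 6 8 6 13 9 6 6 10 8 13
j→10 (v[10]=8≤13), i→5 (v[5]=13≥13); i<j, swap → 8 9 6 8 6 8 9 6 6 10 13 13
j→9, i→10; i≥j, return j=9. v = 8 9 6 8 6 8 9 6 6 10 13 13

8 9 6 8 6 8 9 6 6 10 13 13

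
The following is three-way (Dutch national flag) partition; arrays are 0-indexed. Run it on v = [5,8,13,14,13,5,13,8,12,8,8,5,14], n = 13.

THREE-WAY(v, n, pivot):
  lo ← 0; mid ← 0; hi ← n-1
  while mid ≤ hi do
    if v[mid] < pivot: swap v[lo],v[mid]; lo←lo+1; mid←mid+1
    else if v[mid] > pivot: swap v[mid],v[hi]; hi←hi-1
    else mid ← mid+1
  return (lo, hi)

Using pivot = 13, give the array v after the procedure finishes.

[5,8,5,5,8,12,8,8,13,13,13,14,14]

lo=0 mid=0 hi=12
5<13: swap(0,0), lo=1 mid=1 ⇒ [5,8,13,14,13,5,13,8,12,8,8,5,14]
8<13: swap(1,1), lo=2 mid=2 ⇒ [5,8,13,14,13,5,13,8,12,8,8,5,14]
13=13: mid=3
14>13: swap(3,12), hi=11 ⇒ [5,8,13,14,13,5,13,8,12,8,8,5,14]
14>13: swap(3,11), hi=10 ⇒ [5,8,13,5,13,5,13,8,12,8,8,14,14]
5<13: swap(2,3), lo=3 mid=4 ⇒ [5,8,5,13,13,5,13,8,12,8,8,14,14]
13=13: mid=5
5<13: swap(3,5), lo=4 mid=6 ⇒ [5,8,5,5,13,13,13,8,12,8,8,14,14]
13=13: mid=7
8<13: swap(4,7), lo=5 mid=8 ⇒ [5,8,5,5,8,13,13,13,12,8,8,14,14]
12<13: swap(5,8), lo=6 mid=9 ⇒ [5,8,5,5,8,12,13,13,13,8,8,14,14]
8<13: swap(6,9), lo=7 mid=10 ⇒ [5,8,5,5,8,12,8,13,13,13,8,14,14]
8<13: swap(7,10), lo=8 mid=11 ⇒ [5,8,5,5,8,12,8,8,13,13,13,14,14]
done. lo=8 hi=10; v=[5,8,5,5,8,12,8,8,13,13,13,14,14]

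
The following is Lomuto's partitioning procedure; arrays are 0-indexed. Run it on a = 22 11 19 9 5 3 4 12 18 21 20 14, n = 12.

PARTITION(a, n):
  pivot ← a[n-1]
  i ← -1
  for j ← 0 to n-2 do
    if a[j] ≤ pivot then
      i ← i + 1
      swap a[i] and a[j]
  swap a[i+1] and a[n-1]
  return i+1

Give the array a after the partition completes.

pivot=14, i=-1
j=0: 22>14, skip
j=1: 11≤14, i=0, swap(0,1) ⇒ 11 22 19 9 5 3 4 12 18 21 20 14
j=2: 19>14, skip
j=3: 9≤14, i=1, swap(1,3) ⇒ 11 9 19 22 5 3 4 12 18 21 20 14
j=4: 5≤14, i=2, swap(2,4) ⇒ 11 9 5 22 19 3 4 12 18 21 20 14
j=5: 3≤14, i=3, swap(3,5) ⇒ 11 9 5 3 19 22 4 12 18 21 20 14
j=6: 4≤14, i=4, swap(4,6) ⇒ 11 9 5 3 4 22 19 12 18 21 20 14
j=7: 12≤14, i=5, swap(5,7) ⇒ 11 9 5 3 4 12 19 22 18 21 20 14
j=8: 18>14, skip
j=9: 21>14, skip
j=10: 20>14, skip
swap(6,11) ⇒ 11 9 5 3 4 12 14 22 18 21 20 19; return 6

11 9 5 3 4 12 14 22 18 21 20 19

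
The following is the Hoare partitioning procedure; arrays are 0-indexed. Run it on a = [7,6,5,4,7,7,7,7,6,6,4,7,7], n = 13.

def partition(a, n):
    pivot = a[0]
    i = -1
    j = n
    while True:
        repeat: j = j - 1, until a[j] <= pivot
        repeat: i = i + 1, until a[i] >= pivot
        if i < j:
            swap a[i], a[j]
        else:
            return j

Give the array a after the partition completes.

pivot=7
j stops at 12 (7), i stops at 0 (7); swap ⇒ [7,6,5,4,7,7,7,7,6,6,4,7,7]
j stops at 11 (7), i stops at 4 (7); swap ⇒ [7,6,5,4,7,7,7,7,6,6,4,7,7]
j stops at 10 (4), i stops at 5 (7); swap ⇒ [7,6,5,4,7,4,7,7,6,6,7,7,7]
j stops at 9 (6), i stops at 6 (7); swap ⇒ [7,6,5,4,7,4,6,7,6,7,7,7,7]
j stops at 8 (6), i stops at 7 (7); swap ⇒ [7,6,5,4,7,4,6,6,7,7,7,7,7]
j stops at 7, i stops at 8; i≥j ⇒ return 7. a=[7,6,5,4,7,4,6,6,7,7,7,7,7]

[7,6,5,4,7,4,6,6,7,7,7,7,7]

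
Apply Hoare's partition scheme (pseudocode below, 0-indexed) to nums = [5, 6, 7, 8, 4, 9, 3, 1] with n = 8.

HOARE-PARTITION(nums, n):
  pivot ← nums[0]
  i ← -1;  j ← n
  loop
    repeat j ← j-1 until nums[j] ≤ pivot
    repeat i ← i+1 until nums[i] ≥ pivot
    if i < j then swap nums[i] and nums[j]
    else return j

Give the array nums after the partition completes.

[1, 3, 4, 8, 7, 9, 6, 5]

pivot = nums[0] = 5; i = -1, j = 8
j→7 (nums[7]=1≤5), i→0 (nums[0]=5≥5); i<j, swap → [1, 6, 7, 8, 4, 9, 3, 5]
j→6 (nums[6]=3≤5), i→1 (nums[1]=6≥5); i<j, swap → [1, 3, 7, 8, 4, 9, 6, 5]
j→4 (nums[4]=4≤5), i→2 (nums[2]=7≥5); i<j, swap → [1, 3, 4, 8, 7, 9, 6, 5]
j→2, i→3; i≥j, return j=2. nums = [1, 3, 4, 8, 7, 9, 6, 5]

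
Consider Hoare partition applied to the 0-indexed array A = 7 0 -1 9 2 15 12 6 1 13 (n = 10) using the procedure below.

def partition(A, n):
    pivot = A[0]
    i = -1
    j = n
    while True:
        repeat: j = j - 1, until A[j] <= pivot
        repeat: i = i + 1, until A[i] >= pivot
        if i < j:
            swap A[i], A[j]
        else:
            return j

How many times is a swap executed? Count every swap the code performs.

pivot=7
j stops at 8 (1), i stops at 0 (7); swap ⇒ 1 0 -1 9 2 15 12 6 7 13
j stops at 7 (6), i stops at 3 (9); swap ⇒ 1 0 -1 6 2 15 12 9 7 13
j stops at 4, i stops at 5; i≥j ⇒ return 4. A=1 0 -1 6 2 15 12 9 7 13

2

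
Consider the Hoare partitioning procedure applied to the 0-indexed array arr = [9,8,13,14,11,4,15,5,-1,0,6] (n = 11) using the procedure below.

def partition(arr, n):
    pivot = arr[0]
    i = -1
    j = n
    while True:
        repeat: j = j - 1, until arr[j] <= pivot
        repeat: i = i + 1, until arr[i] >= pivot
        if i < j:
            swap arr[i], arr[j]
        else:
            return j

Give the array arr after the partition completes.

pivot = arr[0] = 9; i = -1, j = 11
j→10 (arr[10]=6≤9), i→0 (arr[0]=9≥9); i<j, swap → [6,8,13,14,11,4,15,5,-1,0,9]
j→9 (arr[9]=0≤9), i→2 (arr[2]=13≥9); i<j, swap → [6,8,0,14,11,4,15,5,-1,13,9]
j→8 (arr[8]=-1≤9), i→3 (arr[3]=14≥9); i<j, swap → [6,8,0,-1,11,4,15,5,14,13,9]
j→7 (arr[7]=5≤9), i→4 (arr[4]=11≥9); i<j, swap → [6,8,0,-1,5,4,15,11,14,13,9]
j→5, i→6; i≥j, return j=5. arr = [6,8,0,-1,5,4,15,11,14,13,9]

[6,8,0,-1,5,4,15,11,14,13,9]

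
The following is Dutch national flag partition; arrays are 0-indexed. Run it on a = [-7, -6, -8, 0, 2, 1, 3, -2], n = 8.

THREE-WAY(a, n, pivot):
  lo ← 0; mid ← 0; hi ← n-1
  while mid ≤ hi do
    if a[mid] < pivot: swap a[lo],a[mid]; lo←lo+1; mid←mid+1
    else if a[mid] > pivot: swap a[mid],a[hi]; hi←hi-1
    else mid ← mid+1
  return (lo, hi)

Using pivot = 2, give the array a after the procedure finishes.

[-7, -6, -8, 0, 1, -2, 2, 3]

lo=0 mid=0 hi=7
-7<2: swap(0,0), lo=1 mid=1 ⇒ [-7, -6, -8, 0, 2, 1, 3, -2]
-6<2: swap(1,1), lo=2 mid=2 ⇒ [-7, -6, -8, 0, 2, 1, 3, -2]
-8<2: swap(2,2), lo=3 mid=3 ⇒ [-7, -6, -8, 0, 2, 1, 3, -2]
0<2: swap(3,3), lo=4 mid=4 ⇒ [-7, -6, -8, 0, 2, 1, 3, -2]
2=2: mid=5
1<2: swap(4,5), lo=5 mid=6 ⇒ [-7, -6, -8, 0, 1, 2, 3, -2]
3>2: swap(6,7), hi=6 ⇒ [-7, -6, -8, 0, 1, 2, -2, 3]
-2<2: swap(5,6), lo=6 mid=7 ⇒ [-7, -6, -8, 0, 1, -2, 2, 3]
done. lo=6 hi=6; a=[-7, -6, -8, 0, 1, -2, 2, 3]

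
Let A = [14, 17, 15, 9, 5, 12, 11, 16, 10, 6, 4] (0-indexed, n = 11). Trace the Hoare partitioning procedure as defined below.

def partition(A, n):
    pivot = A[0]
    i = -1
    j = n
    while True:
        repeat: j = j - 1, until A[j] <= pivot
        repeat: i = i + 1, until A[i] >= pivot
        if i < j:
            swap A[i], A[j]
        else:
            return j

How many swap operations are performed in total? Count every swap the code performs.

pivot = A[0] = 14; i = -1, j = 11
j→10 (A[10]=4≤14), i→0 (A[0]=14≥14); i<j, swap → [4, 17, 15, 9, 5, 12, 11, 16, 10, 6, 14]
j→9 (A[9]=6≤14), i→1 (A[1]=17≥14); i<j, swap → [4, 6, 15, 9, 5, 12, 11, 16, 10, 17, 14]
j→8 (A[8]=10≤14), i→2 (A[2]=15≥14); i<j, swap → [4, 6, 10, 9, 5, 12, 11, 16, 15, 17, 14]
j→6, i→7; i≥j, return j=6. A = [4, 6, 10, 9, 5, 12, 11, 16, 15, 17, 14]

3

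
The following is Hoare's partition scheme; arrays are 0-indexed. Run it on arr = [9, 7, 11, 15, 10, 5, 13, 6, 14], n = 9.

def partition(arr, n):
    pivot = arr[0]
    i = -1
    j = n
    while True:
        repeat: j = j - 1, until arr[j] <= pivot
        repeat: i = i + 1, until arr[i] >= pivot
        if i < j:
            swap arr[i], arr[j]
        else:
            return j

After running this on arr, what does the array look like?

pivot = arr[0] = 9; i = -1, j = 9
j→7 (arr[7]=6≤9), i→0 (arr[0]=9≥9); i<j, swap → [6, 7, 11, 15, 10, 5, 13, 9, 14]
j→5 (arr[5]=5≤9), i→2 (arr[2]=11≥9); i<j, swap → [6, 7, 5, 15, 10, 11, 13, 9, 14]
j→2, i→3; i≥j, return j=2. arr = [6, 7, 5, 15, 10, 11, 13, 9, 14]

[6, 7, 5, 15, 10, 11, 13, 9, 14]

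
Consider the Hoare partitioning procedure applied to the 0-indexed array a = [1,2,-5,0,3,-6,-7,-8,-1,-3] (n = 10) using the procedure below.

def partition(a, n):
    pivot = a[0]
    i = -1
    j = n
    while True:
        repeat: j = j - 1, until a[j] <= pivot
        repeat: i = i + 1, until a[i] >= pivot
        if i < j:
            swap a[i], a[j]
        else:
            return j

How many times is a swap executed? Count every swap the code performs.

3

pivot = a[0] = 1; i = -1, j = 10
j→9 (a[9]=-3≤1), i→0 (a[0]=1≥1); i<j, swap → [-3,2,-5,0,3,-6,-7,-8,-1,1]
j→8 (a[8]=-1≤1), i→1 (a[1]=2≥1); i<j, swap → [-3,-1,-5,0,3,-6,-7,-8,2,1]
j→7 (a[7]=-8≤1), i→4 (a[4]=3≥1); i<j, swap → [-3,-1,-5,0,-8,-6,-7,3,2,1]
j→6, i→7; i≥j, return j=6. a = [-3,-1,-5,0,-8,-6,-7,3,2,1]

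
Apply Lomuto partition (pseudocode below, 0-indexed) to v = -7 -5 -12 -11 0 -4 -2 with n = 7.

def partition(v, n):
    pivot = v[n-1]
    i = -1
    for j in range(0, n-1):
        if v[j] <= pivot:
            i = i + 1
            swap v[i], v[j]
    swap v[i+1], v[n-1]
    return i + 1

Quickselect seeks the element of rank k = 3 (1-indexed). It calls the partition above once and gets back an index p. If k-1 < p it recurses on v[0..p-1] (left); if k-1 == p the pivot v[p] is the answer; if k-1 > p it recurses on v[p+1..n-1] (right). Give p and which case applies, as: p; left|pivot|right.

pivot=-2, i=-1
j=0: -7≤-2, i=0, swap(0,0) ⇒ -7 -5 -12 -11 0 -4 -2
j=1: -5≤-2, i=1, swap(1,1) ⇒ -7 -5 -12 -11 0 -4 -2
j=2: -12≤-2, i=2, swap(2,2) ⇒ -7 -5 -12 -11 0 -4 -2
j=3: -11≤-2, i=3, swap(3,3) ⇒ -7 -5 -12 -11 0 -4 -2
j=4: 0>-2, skip
j=5: -4≤-2, i=4, swap(4,5) ⇒ -7 -5 -12 -11 -4 0 -2
swap(5,6) ⇒ -7 -5 -12 -11 -4 -2 0; return 5
p = 5; k-1 = 2 < 5 ⇒ left

5; left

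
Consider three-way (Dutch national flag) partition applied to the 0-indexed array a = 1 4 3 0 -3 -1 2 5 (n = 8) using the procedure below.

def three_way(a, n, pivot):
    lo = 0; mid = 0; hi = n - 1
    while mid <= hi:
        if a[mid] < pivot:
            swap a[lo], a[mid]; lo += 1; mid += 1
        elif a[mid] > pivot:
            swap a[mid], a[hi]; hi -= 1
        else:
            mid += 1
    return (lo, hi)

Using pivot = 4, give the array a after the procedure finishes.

1 3 0 -3 -1 2 4 5

pivot = 4; lo=0, mid=0, hi=7
a[mid]=1<4: swap a[0],a[0]; lo=1,mid=1 → 1 4 3 0 -3 -1 2 5
a[mid]=4=4: mid=2
a[mid]=3<4: swap a[1],a[2]; lo=2,mid=3 → 1 3 4 0 -3 -1 2 5
a[mid]=0<4: swap a[2],a[3]; lo=3,mid=4 → 1 3 0 4 -3 -1 2 5
a[mid]=-3<4: swap a[3],a[4]; lo=4,mid=5 → 1 3 0 -3 4 -1 2 5
a[mid]=-1<4: swap a[4],a[5]; lo=5,mid=6 → 1 3 0 -3 -1 4 2 5
a[mid]=2<4: swap a[5],a[6]; lo=6,mid=7 → 1 3 0 -3 -1 2 4 5
a[mid]=5>4: swap a[7],a[7]; hi=6 → 1 3 0 -3 -1 2 4 5
end: lo=6, hi=6; a = 1 3 0 -3 -1 2 4 5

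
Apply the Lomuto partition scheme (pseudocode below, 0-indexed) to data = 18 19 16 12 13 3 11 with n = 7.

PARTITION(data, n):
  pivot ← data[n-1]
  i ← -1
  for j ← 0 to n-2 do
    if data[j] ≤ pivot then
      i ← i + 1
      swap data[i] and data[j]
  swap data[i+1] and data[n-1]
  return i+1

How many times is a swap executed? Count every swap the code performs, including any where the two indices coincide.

2

pivot=11, i=-1
j=0: 18>11, skip
j=1: 19>11, skip
j=2: 16>11, skip
j=3: 12>11, skip
j=4: 13>11, skip
j=5: 3≤11, i=0, swap(0,5) ⇒ 3 19 16 12 13 18 11
swap(1,6) ⇒ 3 11 16 12 13 18 19; return 1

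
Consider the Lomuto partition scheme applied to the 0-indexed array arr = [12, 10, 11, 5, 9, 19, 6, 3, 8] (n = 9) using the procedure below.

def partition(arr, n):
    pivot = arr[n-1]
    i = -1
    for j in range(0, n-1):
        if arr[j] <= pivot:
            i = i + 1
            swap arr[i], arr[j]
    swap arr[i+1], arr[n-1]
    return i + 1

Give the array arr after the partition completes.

pivot = arr[8] = 8; i = -1
j=0: arr[0]=12 > 8 → no swap
j=1: arr[1]=10 > 8 → no swap
j=2: arr[2]=11 > 8 → no swap
j=3: arr[3]=5 ≤ 8 → i=0, swap arr[0],arr[3] → [5, 10, 11, 12, 9, 19, 6, 3, 8]
j=4: arr[4]=9 > 8 → no swap
j=5: arr[5]=19 > 8 → no swap
j=6: arr[6]=6 ≤ 8 → i=1, swap arr[1],arr[6] → [5, 6, 11, 12, 9, 19, 10, 3, 8]
j=7: arr[7]=3 ≤ 8 → i=2, swap arr[2],arr[7] → [5, 6, 3, 12, 9, 19, 10, 11, 8]
final swap arr[3],arr[8] → [5, 6, 3, 8, 9, 19, 10, 11, 12]; return 3

[5, 6, 3, 8, 9, 19, 10, 11, 12]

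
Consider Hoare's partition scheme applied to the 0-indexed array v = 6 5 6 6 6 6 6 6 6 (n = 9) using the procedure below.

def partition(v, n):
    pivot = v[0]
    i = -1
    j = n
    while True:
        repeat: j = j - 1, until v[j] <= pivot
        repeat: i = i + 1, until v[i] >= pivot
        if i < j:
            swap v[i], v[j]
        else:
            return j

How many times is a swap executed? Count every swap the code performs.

4

pivot = v[0] = 6; i = -1, j = 9
j→8 (v[8]=6≤6), i→0 (v[0]=6≥6); i<j, swap → 6 5 6 6 6 6 6 6 6
j→7 (v[7]=6≤6), i→2 (v[2]=6≥6); i<j, swap → 6 5 6 6 6 6 6 6 6
j→6 (v[6]=6≤6), i→3 (v[3]=6≥6); i<j, swap → 6 5 6 6 6 6 6 6 6
j→5 (v[5]=6≤6), i→4 (v[4]=6≥6); i<j, swap → 6 5 6 6 6 6 6 6 6
j→4, i→5; i≥j, return j=4. v = 6 5 6 6 6 6 6 6 6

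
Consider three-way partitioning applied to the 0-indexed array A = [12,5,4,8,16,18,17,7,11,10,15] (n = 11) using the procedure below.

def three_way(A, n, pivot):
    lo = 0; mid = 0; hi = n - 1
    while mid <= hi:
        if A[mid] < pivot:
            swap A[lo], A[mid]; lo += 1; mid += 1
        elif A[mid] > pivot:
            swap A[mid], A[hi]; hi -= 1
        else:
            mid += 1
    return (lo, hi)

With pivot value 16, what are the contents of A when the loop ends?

pivot = 16; lo=0, mid=0, hi=10
A[mid]=12<16: swap A[0],A[0]; lo=1,mid=1 → [12,5,4,8,16,18,17,7,11,10,15]
A[mid]=5<16: swap A[1],A[1]; lo=2,mid=2 → [12,5,4,8,16,18,17,7,11,10,15]
A[mid]=4<16: swap A[2],A[2]; lo=3,mid=3 → [12,5,4,8,16,18,17,7,11,10,15]
A[mid]=8<16: swap A[3],A[3]; lo=4,mid=4 → [12,5,4,8,16,18,17,7,11,10,15]
A[mid]=16=16: mid=5
A[mid]=18>16: swap A[5],A[10]; hi=9 → [12,5,4,8,16,15,17,7,11,10,18]
A[mid]=15<16: swap A[4],A[5]; lo=5,mid=6 → [12,5,4,8,15,16,17,7,11,10,18]
A[mid]=17>16: swap A[6],A[9]; hi=8 → [12,5,4,8,15,16,10,7,11,17,18]
A[mid]=10<16: swap A[5],A[6]; lo=6,mid=7 → [12,5,4,8,15,10,16,7,11,17,18]
A[mid]=7<16: swap A[6],A[7]; lo=7,mid=8 → [12,5,4,8,15,10,7,16,11,17,18]
A[mid]=11<16: swap A[7],A[8]; lo=8,mid=9 → [12,5,4,8,15,10,7,11,16,17,18]
end: lo=8, hi=8; A = [12,5,4,8,15,10,7,11,16,17,18]

[12,5,4,8,15,10,7,11,16,17,18]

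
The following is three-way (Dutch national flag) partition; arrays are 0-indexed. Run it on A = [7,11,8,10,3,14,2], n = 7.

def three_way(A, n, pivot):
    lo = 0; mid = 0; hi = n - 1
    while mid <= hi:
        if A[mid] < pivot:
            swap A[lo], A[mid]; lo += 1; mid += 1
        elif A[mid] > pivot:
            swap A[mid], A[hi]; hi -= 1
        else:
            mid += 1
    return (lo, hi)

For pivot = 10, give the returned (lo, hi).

pivot = 10; lo=0, mid=0, hi=6
A[mid]=7<10: swap A[0],A[0]; lo=1,mid=1 → [7,11,8,10,3,14,2]
A[mid]=11>10: swap A[1],A[6]; hi=5 → [7,2,8,10,3,14,11]
A[mid]=2<10: swap A[1],A[1]; lo=2,mid=2 → [7,2,8,10,3,14,11]
A[mid]=8<10: swap A[2],A[2]; lo=3,mid=3 → [7,2,8,10,3,14,11]
A[mid]=10=10: mid=4
A[mid]=3<10: swap A[3],A[4]; lo=4,mid=5 → [7,2,8,3,10,14,11]
A[mid]=14>10: swap A[5],A[5]; hi=4 → [7,2,8,3,10,14,11]
end: lo=4, hi=4; A = [7,2,8,3,10,14,11]

(4, 4)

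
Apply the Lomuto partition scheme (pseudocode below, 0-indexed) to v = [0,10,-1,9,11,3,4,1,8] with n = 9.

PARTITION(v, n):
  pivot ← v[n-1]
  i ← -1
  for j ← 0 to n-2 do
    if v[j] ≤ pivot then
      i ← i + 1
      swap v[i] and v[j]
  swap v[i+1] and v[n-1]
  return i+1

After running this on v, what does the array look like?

[0,-1,3,4,1,8,9,11,10]

pivot = v[8] = 8; i = -1
j=0: v[0]=0 ≤ 8 → i=0, swap v[0],v[0] (no change) → [0,10,-1,9,11,3,4,1,8]
j=1: v[1]=10 > 8 → no swap
j=2: v[2]=-1 ≤ 8 → i=1, swap v[1],v[2] → [0,-1,10,9,11,3,4,1,8]
j=3: v[3]=9 > 8 → no swap
j=4: v[4]=11 > 8 → no swap
j=5: v[5]=3 ≤ 8 → i=2, swap v[2],v[5] → [0,-1,3,9,11,10,4,1,8]
j=6: v[6]=4 ≤ 8 → i=3, swap v[3],v[6] → [0,-1,3,4,11,10,9,1,8]
j=7: v[7]=1 ≤ 8 → i=4, swap v[4],v[7] → [0,-1,3,4,1,10,9,11,8]
final swap v[5],v[8] → [0,-1,3,4,1,8,9,11,10]; return 5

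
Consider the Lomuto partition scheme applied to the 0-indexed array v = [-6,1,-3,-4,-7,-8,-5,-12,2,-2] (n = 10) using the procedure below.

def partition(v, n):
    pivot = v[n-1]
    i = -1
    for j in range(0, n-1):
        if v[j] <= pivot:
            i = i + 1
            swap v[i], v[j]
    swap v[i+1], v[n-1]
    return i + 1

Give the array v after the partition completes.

pivot = v[9] = -2; i = -1
j=0: v[0]=-6 ≤ -2 → i=0, swap v[0],v[0] (no change) → [-6,1,-3,-4,-7,-8,-5,-12,2,-2]
j=1: v[1]=1 > -2 → no swap
j=2: v[2]=-3 ≤ -2 → i=1, swap v[1],v[2] → [-6,-3,1,-4,-7,-8,-5,-12,2,-2]
j=3: v[3]=-4 ≤ -2 → i=2, swap v[2],v[3] → [-6,-3,-4,1,-7,-8,-5,-12,2,-2]
j=4: v[4]=-7 ≤ -2 → i=3, swap v[3],v[4] → [-6,-3,-4,-7,1,-8,-5,-12,2,-2]
j=5: v[5]=-8 ≤ -2 → i=4, swap v[4],v[5] → [-6,-3,-4,-7,-8,1,-5,-12,2,-2]
j=6: v[6]=-5 ≤ -2 → i=5, swap v[5],v[6] → [-6,-3,-4,-7,-8,-5,1,-12,2,-2]
j=7: v[7]=-12 ≤ -2 → i=6, swap v[6],v[7] → [-6,-3,-4,-7,-8,-5,-12,1,2,-2]
j=8: v[8]=2 > -2 → no swap
final swap v[7],v[9] → [-6,-3,-4,-7,-8,-5,-12,-2,2,1]; return 7

[-6,-3,-4,-7,-8,-5,-12,-2,2,1]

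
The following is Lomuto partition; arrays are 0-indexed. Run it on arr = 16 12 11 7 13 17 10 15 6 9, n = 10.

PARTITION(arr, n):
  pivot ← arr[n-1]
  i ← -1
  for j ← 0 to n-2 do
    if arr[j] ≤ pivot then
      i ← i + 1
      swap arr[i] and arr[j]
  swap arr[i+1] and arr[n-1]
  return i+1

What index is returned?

pivot = arr[9] = 9; i = -1
j=0: arr[0]=16 > 9 → no swap
j=1: arr[1]=12 > 9 → no swap
j=2: arr[2]=11 > 9 → no swap
j=3: arr[3]=7 ≤ 9 → i=0, swap arr[0],arr[3] → 7 12 11 16 13 17 10 15 6 9
j=4: arr[4]=13 > 9 → no swap
j=5: arr[5]=17 > 9 → no swap
j=6: arr[6]=10 > 9 → no swap
j=7: arr[7]=15 > 9 → no swap
j=8: arr[8]=6 ≤ 9 → i=1, swap arr[1],arr[8] → 7 6 11 16 13 17 10 15 12 9
final swap arr[2],arr[9] → 7 6 9 16 13 17 10 15 12 11; return 2

2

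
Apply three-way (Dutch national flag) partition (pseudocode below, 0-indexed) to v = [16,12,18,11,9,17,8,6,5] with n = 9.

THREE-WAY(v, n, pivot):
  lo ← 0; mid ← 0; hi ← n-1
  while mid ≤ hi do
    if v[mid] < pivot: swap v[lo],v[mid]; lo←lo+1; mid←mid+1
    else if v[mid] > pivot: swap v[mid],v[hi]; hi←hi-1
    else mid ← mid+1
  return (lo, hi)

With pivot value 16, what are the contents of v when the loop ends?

[12,5,11,9,6,8,16,17,18]

lo=0 mid=0 hi=8
16=16: mid=1
12<16: swap(0,1), lo=1 mid=2 ⇒ [12,16,18,11,9,17,8,6,5]
18>16: swap(2,8), hi=7 ⇒ [12,16,5,11,9,17,8,6,18]
5<16: swap(1,2), lo=2 mid=3 ⇒ [12,5,16,11,9,17,8,6,18]
11<16: swap(2,3), lo=3 mid=4 ⇒ [12,5,11,16,9,17,8,6,18]
9<16: swap(3,4), lo=4 mid=5 ⇒ [12,5,11,9,16,17,8,6,18]
17>16: swap(5,7), hi=6 ⇒ [12,5,11,9,16,6,8,17,18]
6<16: swap(4,5), lo=5 mid=6 ⇒ [12,5,11,9,6,16,8,17,18]
8<16: swap(5,6), lo=6 mid=7 ⇒ [12,5,11,9,6,8,16,17,18]
done. lo=6 hi=6; v=[12,5,11,9,6,8,16,17,18]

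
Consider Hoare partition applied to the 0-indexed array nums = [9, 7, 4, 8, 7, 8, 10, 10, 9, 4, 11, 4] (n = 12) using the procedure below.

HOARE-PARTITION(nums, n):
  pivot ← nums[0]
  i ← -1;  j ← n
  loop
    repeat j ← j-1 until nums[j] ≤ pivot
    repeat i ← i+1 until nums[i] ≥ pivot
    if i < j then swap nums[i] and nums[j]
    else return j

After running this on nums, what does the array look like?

pivot = nums[0] = 9; i = -1, j = 12
j→11 (nums[11]=4≤9), i→0 (nums[0]=9≥9); i<j, swap → [4, 7, 4, 8, 7, 8, 10, 10, 9, 4, 11, 9]
j→9 (nums[9]=4≤9), i→6 (nums[6]=10≥9); i<j, swap → [4, 7, 4, 8, 7, 8, 4, 10, 9, 10, 11, 9]
j→8 (nums[8]=9≤9), i→7 (nums[7]=10≥9); i<j, swap → [4, 7, 4, 8, 7, 8, 4, 9, 10, 10, 11, 9]
j→7, i→8; i≥j, return j=7. nums = [4, 7, 4, 8, 7, 8, 4, 9, 10, 10, 11, 9]

[4, 7, 4, 8, 7, 8, 4, 9, 10, 10, 11, 9]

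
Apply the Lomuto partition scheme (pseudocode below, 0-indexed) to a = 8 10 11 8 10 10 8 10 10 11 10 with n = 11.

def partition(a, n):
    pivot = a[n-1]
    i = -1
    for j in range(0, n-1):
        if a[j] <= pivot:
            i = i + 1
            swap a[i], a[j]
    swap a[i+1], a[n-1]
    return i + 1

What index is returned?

pivot = a[10] = 10; i = -1
j=0: a[0]=8 ≤ 10 → i=0, swap a[0],a[0] (no change) → 8 10 11 8 10 10 8 10 10 11 10
j=1: a[1]=10 ≤ 10 → i=1, swap a[1],a[1] (no change) → 8 10 11 8 10 10 8 10 10 11 10
j=2: a[2]=11 > 10 → no swap
j=3: a[3]=8 ≤ 10 → i=2, swap a[2],a[3] → 8 10 8 11 10 10 8 10 10 11 10
j=4: a[4]=10 ≤ 10 → i=3, swap a[3],a[4] → 8 10 8 10 11 10 8 10 10 11 10
j=5: a[5]=10 ≤ 10 → i=4, swap a[4],a[5] → 8 10 8 10 10 11 8 10 10 11 10
j=6: a[6]=8 ≤ 10 → i=5, swap a[5],a[6] → 8 10 8 10 10 8 11 10 10 11 10
j=7: a[7]=10 ≤ 10 → i=6, swap a[6],a[7] → 8 10 8 10 10 8 10 11 10 11 10
j=8: a[8]=10 ≤ 10 → i=7, swap a[7],a[8] → 8 10 8 10 10 8 10 10 11 11 10
j=9: a[9]=11 > 10 → no swap
final swap a[8],a[10] → 8 10 8 10 10 8 10 10 10 11 11; return 8

8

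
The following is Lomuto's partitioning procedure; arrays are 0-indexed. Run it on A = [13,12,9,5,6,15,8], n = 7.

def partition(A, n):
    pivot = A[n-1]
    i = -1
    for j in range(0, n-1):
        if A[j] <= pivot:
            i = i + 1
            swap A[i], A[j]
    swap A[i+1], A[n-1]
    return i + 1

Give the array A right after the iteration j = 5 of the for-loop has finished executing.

[5,6,9,13,12,15,8]

pivot=8, i=-1
j=0: 13>8, skip
j=1: 12>8, skip
j=2: 9>8, skip
j=3: 5≤8, i=0, swap(0,3) ⇒ [5,12,9,13,6,15,8]
j=4: 6≤8, i=1, swap(1,4) ⇒ [5,6,9,13,12,15,8]
j=5: 15>8, skip
(after j=5) A = [5,6,9,13,12,15,8]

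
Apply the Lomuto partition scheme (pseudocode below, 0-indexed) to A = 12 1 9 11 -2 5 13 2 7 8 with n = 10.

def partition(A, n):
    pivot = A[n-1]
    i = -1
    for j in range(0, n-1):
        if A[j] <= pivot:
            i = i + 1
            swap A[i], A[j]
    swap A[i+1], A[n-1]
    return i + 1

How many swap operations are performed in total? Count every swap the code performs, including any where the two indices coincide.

pivot = A[9] = 8; i = -1
j=0: A[0]=12 > 8 → no swap
j=1: A[1]=1 ≤ 8 → i=0, swap A[0],A[1] → 1 12 9 11 -2 5 13 2 7 8
j=2: A[2]=9 > 8 → no swap
j=3: A[3]=11 > 8 → no swap
j=4: A[4]=-2 ≤ 8 → i=1, swap A[1],A[4] → 1 -2 9 11 12 5 13 2 7 8
j=5: A[5]=5 ≤ 8 → i=2, swap A[2],A[5] → 1 -2 5 11 12 9 13 2 7 8
j=6: A[6]=13 > 8 → no swap
j=7: A[7]=2 ≤ 8 → i=3, swap A[3],A[7] → 1 -2 5 2 12 9 13 11 7 8
j=8: A[8]=7 ≤ 8 → i=4, swap A[4],A[8] → 1 -2 5 2 7 9 13 11 12 8
final swap A[5],A[9] → 1 -2 5 2 7 8 13 11 12 9; return 5

6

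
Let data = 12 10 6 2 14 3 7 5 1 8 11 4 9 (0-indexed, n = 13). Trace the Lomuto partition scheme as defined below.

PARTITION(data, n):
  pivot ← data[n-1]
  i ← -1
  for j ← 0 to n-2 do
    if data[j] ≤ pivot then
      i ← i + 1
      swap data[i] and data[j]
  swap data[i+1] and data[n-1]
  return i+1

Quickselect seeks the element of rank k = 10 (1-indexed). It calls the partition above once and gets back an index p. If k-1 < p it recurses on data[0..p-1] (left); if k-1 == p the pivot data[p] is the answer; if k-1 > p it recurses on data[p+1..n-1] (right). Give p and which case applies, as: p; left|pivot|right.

pivot=9, i=-1
j=0: 12>9, skip
j=1: 10>9, skip
j=2: 6≤9, i=0, swap(0,2) ⇒ 6 10 12 2 14 3 7 5 1 8 11 4 9
j=3: 2≤9, i=1, swap(1,3) ⇒ 6 2 12 10 14 3 7 5 1 8 11 4 9
j=4: 14>9, skip
j=5: 3≤9, i=2, swap(2,5) ⇒ 6 2 3 10 14 12 7 5 1 8 11 4 9
j=6: 7≤9, i=3, swap(3,6) ⇒ 6 2 3 7 14 12 10 5 1 8 11 4 9
j=7: 5≤9, i=4, swap(4,7) ⇒ 6 2 3 7 5 12 10 14 1 8 11 4 9
j=8: 1≤9, i=5, swap(5,8) ⇒ 6 2 3 7 5 1 10 14 12 8 11 4 9
j=9: 8≤9, i=6, swap(6,9) ⇒ 6 2 3 7 5 1 8 14 12 10 11 4 9
j=10: 11>9, skip
j=11: 4≤9, i=7, swap(7,11) ⇒ 6 2 3 7 5 1 8 4 12 10 11 14 9
swap(8,12) ⇒ 6 2 3 7 5 1 8 4 9 10 11 14 12; return 8
p = 8; k-1 = 9 > 8 ⇒ right

8; right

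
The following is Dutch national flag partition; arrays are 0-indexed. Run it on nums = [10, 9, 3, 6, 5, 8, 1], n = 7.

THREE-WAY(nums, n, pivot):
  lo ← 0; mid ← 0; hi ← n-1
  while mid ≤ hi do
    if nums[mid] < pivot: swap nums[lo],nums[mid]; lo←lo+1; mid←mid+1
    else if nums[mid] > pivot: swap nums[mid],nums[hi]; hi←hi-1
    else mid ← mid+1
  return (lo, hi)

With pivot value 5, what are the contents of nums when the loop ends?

[1, 3, 5, 6, 8, 9, 10]

pivot = 5; lo=0, mid=0, hi=6
nums[mid]=10>5: swap nums[0],nums[6]; hi=5 → [1, 9, 3, 6, 5, 8, 10]
nums[mid]=1<5: swap nums[0],nums[0]; lo=1,mid=1 → [1, 9, 3, 6, 5, 8, 10]
nums[mid]=9>5: swap nums[1],nums[5]; hi=4 → [1, 8, 3, 6, 5, 9, 10]
nums[mid]=8>5: swap nums[1],nums[4]; hi=3 → [1, 5, 3, 6, 8, 9, 10]
nums[mid]=5=5: mid=2
nums[mid]=3<5: swap nums[1],nums[2]; lo=2,mid=3 → [1, 3, 5, 6, 8, 9, 10]
nums[mid]=6>5: swap nums[3],nums[3]; hi=2 → [1, 3, 5, 6, 8, 9, 10]
end: lo=2, hi=2; nums = [1, 3, 5, 6, 8, 9, 10]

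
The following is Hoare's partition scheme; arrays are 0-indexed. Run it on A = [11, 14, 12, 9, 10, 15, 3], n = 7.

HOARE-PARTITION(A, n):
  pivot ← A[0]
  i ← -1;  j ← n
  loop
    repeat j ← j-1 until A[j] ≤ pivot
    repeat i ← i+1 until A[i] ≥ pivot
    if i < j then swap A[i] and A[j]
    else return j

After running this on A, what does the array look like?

[3, 10, 9, 12, 14, 15, 11]

pivot = A[0] = 11; i = -1, j = 7
j→6 (A[6]=3≤11), i→0 (A[0]=11≥11); i<j, swap → [3, 14, 12, 9, 10, 15, 11]
j→4 (A[4]=10≤11), i→1 (A[1]=14≥11); i<j, swap → [3, 10, 12, 9, 14, 15, 11]
j→3 (A[3]=9≤11), i→2 (A[2]=12≥11); i<j, swap → [3, 10, 9, 12, 14, 15, 11]
j→2, i→3; i≥j, return j=2. A = [3, 10, 9, 12, 14, 15, 11]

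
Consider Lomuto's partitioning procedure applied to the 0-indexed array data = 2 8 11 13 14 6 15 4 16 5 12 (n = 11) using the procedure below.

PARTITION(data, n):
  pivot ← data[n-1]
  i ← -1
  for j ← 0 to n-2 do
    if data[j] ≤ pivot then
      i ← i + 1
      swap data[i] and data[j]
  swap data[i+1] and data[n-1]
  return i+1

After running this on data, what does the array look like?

pivot = data[10] = 12; i = -1
j=0: data[0]=2 ≤ 12 → i=0, swap data[0],data[0] (no change) → 2 8 11 13 14 6 15 4 16 5 12
j=1: data[1]=8 ≤ 12 → i=1, swap data[1],data[1] (no change) → 2 8 11 13 14 6 15 4 16 5 12
j=2: data[2]=11 ≤ 12 → i=2, swap data[2],data[2] (no change) → 2 8 11 13 14 6 15 4 16 5 12
j=3: data[3]=13 > 12 → no swap
j=4: data[4]=14 > 12 → no swap
j=5: data[5]=6 ≤ 12 → i=3, swap data[3],data[5] → 2 8 11 6 14 13 15 4 16 5 12
j=6: data[6]=15 > 12 → no swap
j=7: data[7]=4 ≤ 12 → i=4, swap data[4],data[7] → 2 8 11 6 4 13 15 14 16 5 12
j=8: data[8]=16 > 12 → no swap
j=9: data[9]=5 ≤ 12 → i=5, swap data[5],data[9] → 2 8 11 6 4 5 15 14 16 13 12
final swap data[6],data[10] → 2 8 11 6 4 5 12 14 16 13 15; return 6

2 8 11 6 4 5 12 14 16 13 15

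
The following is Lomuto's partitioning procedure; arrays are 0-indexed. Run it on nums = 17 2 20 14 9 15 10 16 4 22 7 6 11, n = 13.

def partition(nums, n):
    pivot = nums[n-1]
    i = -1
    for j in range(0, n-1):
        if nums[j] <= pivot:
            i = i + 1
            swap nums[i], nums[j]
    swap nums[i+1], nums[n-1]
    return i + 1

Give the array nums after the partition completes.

2 9 10 4 7 6 11 16 14 22 17 15 20

pivot = nums[12] = 11; i = -1
j=0: nums[0]=17 > 11 → no swap
j=1: nums[1]=2 ≤ 11 → i=0, swap nums[0],nums[1] → 2 17 20 14 9 15 10 16 4 22 7 6 11
j=2: nums[2]=20 > 11 → no swap
j=3: nums[3]=14 > 11 → no swap
j=4: nums[4]=9 ≤ 11 → i=1, swap nums[1],nums[4] → 2 9 20 14 17 15 10 16 4 22 7 6 11
j=5: nums[5]=15 > 11 → no swap
j=6: nums[6]=10 ≤ 11 → i=2, swap nums[2],nums[6] → 2 9 10 14 17 15 20 16 4 22 7 6 11
j=7: nums[7]=16 > 11 → no swap
j=8: nums[8]=4 ≤ 11 → i=3, swap nums[3],nums[8] → 2 9 10 4 17 15 20 16 14 22 7 6 11
j=9: nums[9]=22 > 11 → no swap
j=10: nums[10]=7 ≤ 11 → i=4, swap nums[4],nums[10] → 2 9 10 4 7 15 20 16 14 22 17 6 11
j=11: nums[11]=6 ≤ 11 → i=5, swap nums[5],nums[11] → 2 9 10 4 7 6 20 16 14 22 17 15 11
final swap nums[6],nums[12] → 2 9 10 4 7 6 11 16 14 22 17 15 20; return 6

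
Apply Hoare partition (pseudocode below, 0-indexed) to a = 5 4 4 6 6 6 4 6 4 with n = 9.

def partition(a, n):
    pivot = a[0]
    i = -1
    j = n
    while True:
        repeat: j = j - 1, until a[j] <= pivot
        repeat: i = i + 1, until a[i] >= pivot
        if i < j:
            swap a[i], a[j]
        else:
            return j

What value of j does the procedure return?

3

pivot=5
j stops at 8 (4), i stops at 0 (5); swap ⇒ 4 4 4 6 6 6 4 6 5
j stops at 6 (4), i stops at 3 (6); swap ⇒ 4 4 4 4 6 6 6 6 5
j stops at 3, i stops at 4; i≥j ⇒ return 3. a=4 4 4 4 6 6 6 6 5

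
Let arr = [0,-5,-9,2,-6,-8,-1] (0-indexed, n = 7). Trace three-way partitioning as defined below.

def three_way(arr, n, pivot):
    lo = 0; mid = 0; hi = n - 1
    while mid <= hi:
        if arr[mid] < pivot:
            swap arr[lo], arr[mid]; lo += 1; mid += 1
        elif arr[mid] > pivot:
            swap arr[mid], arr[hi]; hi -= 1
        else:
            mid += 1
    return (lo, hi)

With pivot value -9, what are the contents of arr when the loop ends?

[-9,-5,2,-6,-8,-1,0]

lo=0 mid=0 hi=6
0>-9: swap(0,6), hi=5 ⇒ [-1,-5,-9,2,-6,-8,0]
-1>-9: swap(0,5), hi=4 ⇒ [-8,-5,-9,2,-6,-1,0]
-8>-9: swap(0,4), hi=3 ⇒ [-6,-5,-9,2,-8,-1,0]
-6>-9: swap(0,3), hi=2 ⇒ [2,-5,-9,-6,-8,-1,0]
2>-9: swap(0,2), hi=1 ⇒ [-9,-5,2,-6,-8,-1,0]
-9=-9: mid=1
-5>-9: swap(1,1), hi=0 ⇒ [-9,-5,2,-6,-8,-1,0]
done. lo=0 hi=0; arr=[-9,-5,2,-6,-8,-1,0]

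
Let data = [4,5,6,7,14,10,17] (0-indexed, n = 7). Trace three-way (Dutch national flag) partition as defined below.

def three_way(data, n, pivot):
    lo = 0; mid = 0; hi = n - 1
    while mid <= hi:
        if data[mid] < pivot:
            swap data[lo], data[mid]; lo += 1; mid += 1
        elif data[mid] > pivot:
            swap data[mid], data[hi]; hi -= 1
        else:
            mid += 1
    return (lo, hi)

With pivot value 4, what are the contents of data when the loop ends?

pivot = 4; lo=0, mid=0, hi=6
data[mid]=4=4: mid=1
data[mid]=5>4: swap data[1],data[6]; hi=5 → [4,17,6,7,14,10,5]
data[mid]=17>4: swap data[1],data[5]; hi=4 → [4,10,6,7,14,17,5]
data[mid]=10>4: swap data[1],data[4]; hi=3 → [4,14,6,7,10,17,5]
data[mid]=14>4: swap data[1],data[3]; hi=2 → [4,7,6,14,10,17,5]
data[mid]=7>4: swap data[1],data[2]; hi=1 → [4,6,7,14,10,17,5]
data[mid]=6>4: swap data[1],data[1]; hi=0 → [4,6,7,14,10,17,5]
end: lo=0, hi=0; data = [4,6,7,14,10,17,5]

[4,6,7,14,10,17,5]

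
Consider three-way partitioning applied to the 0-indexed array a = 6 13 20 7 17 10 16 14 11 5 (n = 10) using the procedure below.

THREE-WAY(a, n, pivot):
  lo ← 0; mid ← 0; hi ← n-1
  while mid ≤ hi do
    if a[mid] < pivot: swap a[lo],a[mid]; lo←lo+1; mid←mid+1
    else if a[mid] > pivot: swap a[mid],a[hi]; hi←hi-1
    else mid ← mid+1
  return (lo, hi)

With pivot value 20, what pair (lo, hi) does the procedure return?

pivot = 20; lo=0, mid=0, hi=9
a[mid]=6<20: swap a[0],a[0]; lo=1,mid=1 → 6 13 20 7 17 10 16 14 11 5
a[mid]=13<20: swap a[1],a[1]; lo=2,mid=2 → 6 13 20 7 17 10 16 14 11 5
a[mid]=20=20: mid=3
a[mid]=7<20: swap a[2],a[3]; lo=3,mid=4 → 6 13 7 20 17 10 16 14 11 5
a[mid]=17<20: swap a[3],a[4]; lo=4,mid=5 → 6 13 7 17 20 10 16 14 11 5
a[mid]=10<20: swap a[4],a[5]; lo=5,mid=6 → 6 13 7 17 10 20 16 14 11 5
a[mid]=16<20: swap a[5],a[6]; lo=6,mid=7 → 6 13 7 17 10 16 20 14 11 5
a[mid]=14<20: swap a[6],a[7]; lo=7,mid=8 → 6 13 7 17 10 16 14 20 11 5
a[mid]=11<20: swap a[7],a[8]; lo=8,mid=9 → 6 13 7 17 10 16 14 11 20 5
a[mid]=5<20: swap a[8],a[9]; lo=9,mid=10 → 6 13 7 17 10 16 14 11 5 20
end: lo=9, hi=9; a = 6 13 7 17 10 16 14 11 5 20

(9, 9)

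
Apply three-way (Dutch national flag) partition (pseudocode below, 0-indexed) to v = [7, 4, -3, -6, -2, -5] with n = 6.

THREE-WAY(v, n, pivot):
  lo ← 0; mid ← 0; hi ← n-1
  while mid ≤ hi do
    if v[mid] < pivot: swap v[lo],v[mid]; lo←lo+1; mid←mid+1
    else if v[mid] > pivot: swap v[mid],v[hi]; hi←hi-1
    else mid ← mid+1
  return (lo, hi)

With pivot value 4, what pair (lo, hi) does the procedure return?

lo=0 mid=0 hi=5
7>4: swap(0,5), hi=4 ⇒ [-5, 4, -3, -6, -2, 7]
-5<4: swap(0,0), lo=1 mid=1 ⇒ [-5, 4, -3, -6, -2, 7]
4=4: mid=2
-3<4: swap(1,2), lo=2 mid=3 ⇒ [-5, -3, 4, -6, -2, 7]
-6<4: swap(2,3), lo=3 mid=4 ⇒ [-5, -3, -6, 4, -2, 7]
-2<4: swap(3,4), lo=4 mid=5 ⇒ [-5, -3, -6, -2, 4, 7]
done. lo=4 hi=4; v=[-5, -3, -6, -2, 4, 7]

(4, 4)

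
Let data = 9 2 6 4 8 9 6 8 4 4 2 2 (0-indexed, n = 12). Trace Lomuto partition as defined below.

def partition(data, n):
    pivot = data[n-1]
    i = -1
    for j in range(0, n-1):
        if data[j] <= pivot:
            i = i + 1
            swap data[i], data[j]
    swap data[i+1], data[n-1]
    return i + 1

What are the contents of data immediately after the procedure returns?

2 2 2 4 8 9 6 8 4 4 9 6

pivot = data[11] = 2; i = -1
j=0: data[0]=9 > 2 → no swap
j=1: data[1]=2 ≤ 2 → i=0, swap data[0],data[1] → 2 9 6 4 8 9 6 8 4 4 2 2
j=2: data[2]=6 > 2 → no swap
j=3: data[3]=4 > 2 → no swap
j=4: data[4]=8 > 2 → no swap
j=5: data[5]=9 > 2 → no swap
j=6: data[6]=6 > 2 → no swap
j=7: data[7]=8 > 2 → no swap
j=8: data[8]=4 > 2 → no swap
j=9: data[9]=4 > 2 → no swap
j=10: data[10]=2 ≤ 2 → i=1, swap data[1],data[10] → 2 2 6 4 8 9 6 8 4 4 9 2
final swap data[2],data[11] → 2 2 2 4 8 9 6 8 4 4 9 6; return 2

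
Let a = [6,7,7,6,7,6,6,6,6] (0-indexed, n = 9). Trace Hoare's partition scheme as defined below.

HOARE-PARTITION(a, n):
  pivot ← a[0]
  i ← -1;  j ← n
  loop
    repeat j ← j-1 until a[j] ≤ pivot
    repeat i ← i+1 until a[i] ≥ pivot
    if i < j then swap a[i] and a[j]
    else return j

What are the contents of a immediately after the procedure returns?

[6,6,6,6,7,6,7,7,6]

pivot = a[0] = 6; i = -1, j = 9
j→8 (a[8]=6≤6), i→0 (a[0]=6≥6); i<j, swap → [6,7,7,6,7,6,6,6,6]
j→7 (a[7]=6≤6), i→1 (a[1]=7≥6); i<j, swap → [6,6,7,6,7,6,6,7,6]
j→6 (a[6]=6≤6), i→2 (a[2]=7≥6); i<j, swap → [6,6,6,6,7,6,7,7,6]
j→5 (a[5]=6≤6), i→3 (a[3]=6≥6); i<j, swap → [6,6,6,6,7,6,7,7,6]
j→3, i→4; i≥j, return j=3. a = [6,6,6,6,7,6,7,7,6]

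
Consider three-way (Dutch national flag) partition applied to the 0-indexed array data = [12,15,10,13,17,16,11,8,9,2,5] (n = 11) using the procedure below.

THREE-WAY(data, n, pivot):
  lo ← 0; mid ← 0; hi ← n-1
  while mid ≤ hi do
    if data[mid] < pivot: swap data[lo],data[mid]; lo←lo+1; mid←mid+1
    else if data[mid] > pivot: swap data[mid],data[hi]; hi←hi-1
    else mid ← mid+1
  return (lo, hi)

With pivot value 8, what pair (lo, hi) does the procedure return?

pivot = 8; lo=0, mid=0, hi=10
data[mid]=12>8: swap data[0],data[10]; hi=9 → [5,15,10,13,17,16,11,8,9,2,12]
data[mid]=5<8: swap data[0],data[0]; lo=1,mid=1 → [5,15,10,13,17,16,11,8,9,2,12]
data[mid]=15>8: swap data[1],data[9]; hi=8 → [5,2,10,13,17,16,11,8,9,15,12]
data[mid]=2<8: swap data[1],data[1]; lo=2,mid=2 → [5,2,10,13,17,16,11,8,9,15,12]
data[mid]=10>8: swap data[2],data[8]; hi=7 → [5,2,9,13,17,16,11,8,10,15,12]
data[mid]=9>8: swap data[2],data[7]; hi=6 → [5,2,8,13,17,16,11,9,10,15,12]
data[mid]=8=8: mid=3
data[mid]=13>8: swap data[3],data[6]; hi=5 → [5,2,8,11,17,16,13,9,10,15,12]
data[mid]=11>8: swap data[3],data[5]; hi=4 → [5,2,8,16,17,11,13,9,10,15,12]
data[mid]=16>8: swap data[3],data[4]; hi=3 → [5,2,8,17,16,11,13,9,10,15,12]
data[mid]=17>8: swap data[3],data[3]; hi=2 → [5,2,8,17,16,11,13,9,10,15,12]
end: lo=2, hi=2; data = [5,2,8,17,16,11,13,9,10,15,12]

(2, 2)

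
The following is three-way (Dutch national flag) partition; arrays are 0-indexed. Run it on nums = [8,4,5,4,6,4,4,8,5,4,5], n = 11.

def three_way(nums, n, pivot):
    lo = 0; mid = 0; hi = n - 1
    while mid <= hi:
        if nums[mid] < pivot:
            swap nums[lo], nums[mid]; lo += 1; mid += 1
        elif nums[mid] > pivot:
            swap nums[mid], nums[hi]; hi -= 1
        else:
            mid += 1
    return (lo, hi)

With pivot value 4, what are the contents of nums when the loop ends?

pivot = 4; lo=0, mid=0, hi=10
nums[mid]=8>4: swap nums[0],nums[10]; hi=9 → [5,4,5,4,6,4,4,8,5,4,8]
nums[mid]=5>4: swap nums[0],nums[9]; hi=8 → [4,4,5,4,6,4,4,8,5,5,8]
nums[mid]=4=4: mid=1
nums[mid]=4=4: mid=2
nums[mid]=5>4: swap nums[2],nums[8]; hi=7 → [4,4,5,4,6,4,4,8,5,5,8]
nums[mid]=5>4: swap nums[2],nums[7]; hi=6 → [4,4,8,4,6,4,4,5,5,5,8]
nums[mid]=8>4: swap nums[2],nums[6]; hi=5 → [4,4,4,4,6,4,8,5,5,5,8]
nums[mid]=4=4: mid=3
nums[mid]=4=4: mid=4
nums[mid]=6>4: swap nums[4],nums[5]; hi=4 → [4,4,4,4,4,6,8,5,5,5,8]
nums[mid]=4=4: mid=5
end: lo=0, hi=4; nums = [4,4,4,4,4,6,8,5,5,5,8]

[4,4,4,4,4,6,8,5,5,5,8]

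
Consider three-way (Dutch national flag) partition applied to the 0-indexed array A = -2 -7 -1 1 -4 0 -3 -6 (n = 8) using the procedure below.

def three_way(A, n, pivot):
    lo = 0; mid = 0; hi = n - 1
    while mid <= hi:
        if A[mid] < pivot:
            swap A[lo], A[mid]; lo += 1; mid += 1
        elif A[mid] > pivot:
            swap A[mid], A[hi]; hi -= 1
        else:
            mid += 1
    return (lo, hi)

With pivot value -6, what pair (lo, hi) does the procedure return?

lo=0 mid=0 hi=7
-2>-6: swap(0,7), hi=6 ⇒ -6 -7 -1 1 -4 0 -3 -2
-6=-6: mid=1
-7<-6: swap(0,1), lo=1 mid=2 ⇒ -7 -6 -1 1 -4 0 -3 -2
-1>-6: swap(2,6), hi=5 ⇒ -7 -6 -3 1 -4 0 -1 -2
-3>-6: swap(2,5), hi=4 ⇒ -7 -6 0 1 -4 -3 -1 -2
0>-6: swap(2,4), hi=3 ⇒ -7 -6 -4 1 0 -3 -1 -2
-4>-6: swap(2,3), hi=2 ⇒ -7 -6 1 -4 0 -3 -1 -2
1>-6: swap(2,2), hi=1 ⇒ -7 -6 1 -4 0 -3 -1 -2
done. lo=1 hi=1; A=-7 -6 1 -4 0 -3 -1 -2

(1, 1)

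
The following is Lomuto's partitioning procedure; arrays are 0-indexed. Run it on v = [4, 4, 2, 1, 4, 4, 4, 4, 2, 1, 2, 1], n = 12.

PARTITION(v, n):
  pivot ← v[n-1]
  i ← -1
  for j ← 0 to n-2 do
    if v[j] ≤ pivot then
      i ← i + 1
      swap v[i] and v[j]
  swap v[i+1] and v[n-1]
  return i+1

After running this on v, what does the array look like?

pivot = v[11] = 1; i = -1
j=0: v[0]=4 > 1 → no swap
j=1: v[1]=4 > 1 → no swap
j=2: v[2]=2 > 1 → no swap
j=3: v[3]=1 ≤ 1 → i=0, swap v[0],v[3] → [1, 4, 2, 4, 4, 4, 4, 4, 2, 1, 2, 1]
j=4: v[4]=4 > 1 → no swap
j=5: v[5]=4 > 1 → no swap
j=6: v[6]=4 > 1 → no swap
j=7: v[7]=4 > 1 → no swap
j=8: v[8]=2 > 1 → no swap
j=9: v[9]=1 ≤ 1 → i=1, swap v[1],v[9] → [1, 1, 2, 4, 4, 4, 4, 4, 2, 4, 2, 1]
j=10: v[10]=2 > 1 → no swap
final swap v[2],v[11] → [1, 1, 1, 4, 4, 4, 4, 4, 2, 4, 2, 2]; return 2

[1, 1, 1, 4, 4, 4, 4, 4, 2, 4, 2, 2]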